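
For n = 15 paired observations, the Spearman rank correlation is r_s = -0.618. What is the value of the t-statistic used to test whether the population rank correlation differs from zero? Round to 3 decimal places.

t = r_s·√(n−2) / √(1−r_s²) with r_s = -0.618, n = 15
  = -0.618·√13 / √(1 − 0.381924)
  = -0.618·3.605551 / 0.786178
  = -2.228231 / 0.786178 = -2.834

-2.834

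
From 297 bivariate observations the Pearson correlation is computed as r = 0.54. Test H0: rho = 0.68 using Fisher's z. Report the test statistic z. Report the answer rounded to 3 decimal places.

-3.857

z_r = atanh(0.54) = 0.604156,  z_0 = atanh(0.68) = 0.829114
SE = 1/√(n−3) = 1/√294 = 0.058321
z = (z_r − z_0)/SE = (0.604156 − 0.829114) / 0.058321 = -0.224958 / 0.058321 = -3.857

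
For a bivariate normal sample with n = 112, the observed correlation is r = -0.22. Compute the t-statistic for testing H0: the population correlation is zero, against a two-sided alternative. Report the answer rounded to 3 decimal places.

1 − r² = 1 − 0.0484 = 0.9516;  √(1−r²) = 0.975500
√(n−2) = √110 = 10.488088
t = r·√(n−2)/√(1−r²) = -0.22 · 10.488088 / 0.975500 = -2.365

-2.365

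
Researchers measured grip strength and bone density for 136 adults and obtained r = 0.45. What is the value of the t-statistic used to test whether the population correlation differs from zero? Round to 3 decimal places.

t = r·√(n−2) / √(1−r²) with r = 0.45, n = 136
  = 0.45·√134 / √(1 − 0.2025)
  = 0.45·11.575837 / 0.893029
  = 5.209127 / 0.893029 = 5.833

5.833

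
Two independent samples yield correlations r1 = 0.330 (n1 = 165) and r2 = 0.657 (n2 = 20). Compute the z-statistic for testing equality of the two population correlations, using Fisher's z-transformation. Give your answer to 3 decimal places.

-1.744

Fisher z-transforms: z1 = atanh(0.330) = 0.342828, z2 = atanh(0.657) = 0.787517; difference d = -0.444689
Var(d) = 1/162 + 1/17 = 0.0061728 + 0.0588235 = 0.0649963
z = d/√Var(d) = -0.444689 / √0.0649963 = -0.444689 / 0.254944 = -1.744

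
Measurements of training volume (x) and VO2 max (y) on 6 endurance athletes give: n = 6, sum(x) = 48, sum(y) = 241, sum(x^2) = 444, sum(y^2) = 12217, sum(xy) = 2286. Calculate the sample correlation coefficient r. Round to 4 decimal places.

0.9176

S_xy = nΣxy − ΣxΣy = 6·2286 − 48·241 = 13716 − 11568 = 2148
S_xx = nΣx² − (Σx)² = 6·444 − 48² = 2664 − 2304 = 360
S_yy = nΣy² − (Σy)² = 6·12217 − 241² = 73302 − 58081 = 15221
r = S_xy / √(S_xx·S_yy) = 2148 / √(360·15221) = 2148 / √5479560 = 2148 / 2340.8460 = 0.9176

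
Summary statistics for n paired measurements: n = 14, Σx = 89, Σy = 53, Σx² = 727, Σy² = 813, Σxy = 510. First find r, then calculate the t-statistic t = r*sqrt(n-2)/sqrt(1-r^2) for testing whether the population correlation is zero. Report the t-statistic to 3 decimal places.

S_xy = nΣxy − ΣxΣy = 14·510 − 89·53 = 7140 − 4717 = 2423
S_xx = nΣx² − (Σx)² = 14·727 − 89² = 10178 − 7921 = 2257
S_yy = nΣy² − (Σy)² = 14·813 − 53² = 11382 − 2809 = 8573
r = S_xy / √(S_xx·S_yy) = 2423 / √(2257·8573) = 2423 / √19349261 = 2423 / 4398.7795 = 0.5508
t = r·√(n−2)/√(1−r²) = 0.5508·√12 / √(1−0.303381) = 1.908027 / 0.834637 = 2.286

2.286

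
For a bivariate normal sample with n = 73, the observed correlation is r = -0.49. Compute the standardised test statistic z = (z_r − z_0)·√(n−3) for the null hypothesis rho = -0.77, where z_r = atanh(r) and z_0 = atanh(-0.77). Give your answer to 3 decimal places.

4.052

z_r = atanh(-0.49) = -0.536060,  z_0 = atanh(-0.77) = -1.020328
SE = 1/√(n−3) = 1/√70 = 0.119523
z = (z_r − z_0)/SE = (-0.536060 − (-1.020328)) / 0.119523 = 0.484268 / 0.119523 = 4.052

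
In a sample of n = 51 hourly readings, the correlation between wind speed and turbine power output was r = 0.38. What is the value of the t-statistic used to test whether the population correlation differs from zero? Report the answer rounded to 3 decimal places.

t = r·√(n−2) / √(1−r²) with r = 0.38, n = 51
  = 0.38·√49 / √(1 − 0.1444)
  = 0.38·7.000000 / 0.924986
  = 2.660000 / 0.924986 = 2.876

2.876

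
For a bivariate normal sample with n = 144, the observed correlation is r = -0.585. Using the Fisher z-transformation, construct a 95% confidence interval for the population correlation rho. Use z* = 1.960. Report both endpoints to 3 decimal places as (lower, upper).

z_r = atanh(-0.585) = -0.670031;  SE = 1/√(n−3) = 1/√141 = 0.084215
z-limits: -0.670031 ± 1.960·0.084215 = -0.670031 ± 0.165061 = [-0.835092, -0.504970]
ρ-limits: (tanh -0.835092, tanh -0.504970) = (-0.683, -0.466)

(-0.683, -0.466)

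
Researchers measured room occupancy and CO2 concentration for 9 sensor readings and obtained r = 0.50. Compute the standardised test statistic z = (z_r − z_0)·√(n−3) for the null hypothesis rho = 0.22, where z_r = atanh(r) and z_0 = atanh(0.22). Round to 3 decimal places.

Fisher z: atanh(0.50) = 0.549306, atanh(0.22) = 0.223656
z = (z_r − z_0)·√(n−3) = (0.549306 − 0.223656)·√6 = 0.325650 · 2.449490 = 0.798

0.798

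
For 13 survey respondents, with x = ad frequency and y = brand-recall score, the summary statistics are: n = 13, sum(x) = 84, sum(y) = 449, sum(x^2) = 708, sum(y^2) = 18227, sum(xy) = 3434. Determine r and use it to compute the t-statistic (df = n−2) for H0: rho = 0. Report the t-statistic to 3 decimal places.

4.344

Numerator: nΣxy − (Σx)(Σy) = 13·3434 − (84)(449) = 6926
Denominator: √[(nΣx²−(Σx)²)(nΣy²−(Σy)²)]
  nΣx²−(Σx)² = 13·708 − 7056 = 2148;  nΣy²−(Σy)² = 13·18227 − 201601 = 35350
  √(2148·35350) = √75931800 = 8713.8855
r = 6926 / 8713.8855 = 0.7948
t = r·√(n−2)/√(1−r²) = 0.7948·√11 / √(1−0.631707) = 2.636053 / 0.606871 = 4.344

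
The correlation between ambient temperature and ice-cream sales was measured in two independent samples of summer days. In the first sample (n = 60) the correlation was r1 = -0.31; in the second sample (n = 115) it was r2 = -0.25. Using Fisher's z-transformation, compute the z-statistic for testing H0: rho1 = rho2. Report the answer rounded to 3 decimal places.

-0.400

Fisher z-transforms: z1 = atanh(-0.31) = -0.320545, z2 = atanh(-0.25) = -0.255413; difference d = -0.065132
Var(d) = 1/57 + 1/112 = 0.0175439 + 0.0089286 = 0.0264725
z = d/√Var(d) = -0.065132 / √0.0264725 = -0.065132 / 0.162704 = -0.400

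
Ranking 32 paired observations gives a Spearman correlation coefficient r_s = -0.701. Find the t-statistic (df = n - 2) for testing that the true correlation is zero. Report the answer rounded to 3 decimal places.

-5.384

1 − r_s² = 1 − 0.491401 = 0.508599;  √(1−r_s²) = 0.713161
√(n−2) = √30 = 5.477226
t = r_s·√(n−2)/√(1−r_s²) = -0.701 · 5.477226 / 0.713161 = -5.384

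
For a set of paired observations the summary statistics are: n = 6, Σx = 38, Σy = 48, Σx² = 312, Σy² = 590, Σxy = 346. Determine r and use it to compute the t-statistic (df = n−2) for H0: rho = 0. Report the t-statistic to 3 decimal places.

0.739

Numerator: nΣxy − (Σx)(Σy) = 6·346 − (38)(48) = 252
Denominator: √[(nΣx²−(Σx)²)(nΣy²−(Σy)²)]
  nΣx²−(Σx)² = 6·312 − 1444 = 428;  nΣy²−(Σy)² = 6·590 − 2304 = 1236
  √(428·1236) = √529008 = 727.3294
r = 252 / 727.3294 = 0.3465
t = r·√(n−2)/√(1−r²) = 0.3465·√4 / √(1−0.120062) = 0.693000 / 0.938050 = 0.739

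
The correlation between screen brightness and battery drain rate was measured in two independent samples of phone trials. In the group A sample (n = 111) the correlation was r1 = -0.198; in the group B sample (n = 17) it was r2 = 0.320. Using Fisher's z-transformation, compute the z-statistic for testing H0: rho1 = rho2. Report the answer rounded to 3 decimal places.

z1 = atanh(-0.198) = -0.200650,  z2 = atanh(0.320) = 0.331647
SE = √(1/(n1−3) + 1/(n2−3)) = √(1/108 + 1/14) = √(0.0092593 + 0.0714286) = √0.0806879 = 0.284056
z = (z1 − z2)/SE = (-0.200650 − 0.331647) / 0.284056 = -0.532297 / 0.284056 = -1.874

-1.874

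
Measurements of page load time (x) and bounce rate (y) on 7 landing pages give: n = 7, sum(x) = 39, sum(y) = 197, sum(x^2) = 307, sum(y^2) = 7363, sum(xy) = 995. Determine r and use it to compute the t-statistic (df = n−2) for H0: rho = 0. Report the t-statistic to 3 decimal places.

S_xy = nΣxy − ΣxΣy = 7·995 − 39·197 = 6965 − 7683 = -718
S_xx = nΣx² − (Σx)² = 7·307 − 39² = 2149 − 1521 = 628
S_yy = nΣy² − (Σy)² = 7·7363 − 197² = 51541 − 38809 = 12732
r = S_xy / √(S_xx·S_yy) = -718 / √(628·12732) = -718 / √7995696 = -718 / 2827.6662 = -0.2539
t = r·√(n−2)/√(1−r²) = -0.2539·√5 / √(1−0.064465) = -0.567738 / 0.967231 = -0.587

-0.587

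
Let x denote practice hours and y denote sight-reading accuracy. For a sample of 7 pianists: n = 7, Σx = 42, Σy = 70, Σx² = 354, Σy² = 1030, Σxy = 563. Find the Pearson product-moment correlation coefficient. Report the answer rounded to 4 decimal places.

S_xy = nΣxy − ΣxΣy = 7·563 − 42·70 = 3941 − 2940 = 1001
S_xx = nΣx² − (Σx)² = 7·354 − 42² = 2478 − 1764 = 714
S_yy = nΣy² − (Σy)² = 7·1030 − 70² = 7210 − 4900 = 2310
r = S_xy / √(S_xx·S_yy) = 1001 / √(714·2310) = 1001 / √1649340 = 1001 / 1284.2663 = 0.7794

0.7794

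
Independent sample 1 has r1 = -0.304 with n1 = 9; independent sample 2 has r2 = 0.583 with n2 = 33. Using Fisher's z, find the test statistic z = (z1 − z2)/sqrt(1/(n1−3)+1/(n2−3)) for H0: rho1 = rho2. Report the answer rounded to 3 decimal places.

Fisher z-transforms: z1 = atanh(-0.304) = -0.313921, z2 = atanh(0.583) = 0.666995; difference d = -0.980916
Var(d) = 1/6 + 1/30 = 0.1666667 + 0.0333333 = 0.2000000
z = d/√Var(d) = -0.980916 / √0.2000000 = -0.980916 / 0.447214 = -2.193

-2.193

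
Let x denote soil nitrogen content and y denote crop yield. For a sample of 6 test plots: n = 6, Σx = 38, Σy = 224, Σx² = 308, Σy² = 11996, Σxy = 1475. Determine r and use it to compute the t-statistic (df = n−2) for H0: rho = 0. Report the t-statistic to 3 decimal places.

Numerator: nΣxy − (Σx)(Σy) = 6·1475 − (38)(224) = 338
Denominator: √[(nΣx²−(Σx)²)(nΣy²−(Σy)²)]
  nΣx²−(Σx)² = 6·308 − 1444 = 404;  nΣy²−(Σy)² = 6·11996 − 50176 = 21800
  √(404·21800) = √8807200 = 2967.6927
r = 338 / 2967.6927 = 0.1139
t = r·√(n−2)/√(1−r²) = 0.1139·√4 / √(1−0.012973) = 0.227800 / 0.993492 = 0.229

0.229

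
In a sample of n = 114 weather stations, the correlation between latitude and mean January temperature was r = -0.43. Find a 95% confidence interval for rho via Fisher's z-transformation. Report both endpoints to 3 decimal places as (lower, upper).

Fisher z: z_r = atanh(r) = ½·ln((1+(-0.43))/(1−(-0.43))) = -0.459897
SE(z) = 1/√(n−3) = 1/√111 = 0.094916
95% ⇒ z* = 1.960; margin = 1.960·0.094916 = 0.186035
CI on z-scale: (-0.645932, -0.273862)
Back-transform: tanh(-0.645932) = -0.568925, tanh(-0.273862) = -0.267215

(-0.569, -0.267)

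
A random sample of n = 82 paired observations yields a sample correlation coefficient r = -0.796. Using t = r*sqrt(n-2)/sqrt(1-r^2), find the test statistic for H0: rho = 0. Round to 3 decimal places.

t = r·√(n−2) / √(1−r²) with r = -0.796, n = 82
  = -0.796·√80 / √(1 − 0.633616)
  = -0.796·8.944272 / 0.605297
  = -7.119641 / 0.605297 = -11.762

-11.762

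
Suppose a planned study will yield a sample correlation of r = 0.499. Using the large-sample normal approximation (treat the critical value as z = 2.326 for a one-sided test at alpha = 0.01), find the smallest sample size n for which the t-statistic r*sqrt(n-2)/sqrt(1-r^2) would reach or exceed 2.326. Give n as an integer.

19

r√(n−2)/√(1−r²) ≥ 2.326  ⇔  n−2 ≥ (2.326)²·(1−r²)/r²
(1−r²)/r² = (1−0.249001)/0.249001 = 3.0160
n ≥ 2 + 5.410276·3.0160 = 2 + 16.3174 = 18.3174
⌈18.3174⌉ = 19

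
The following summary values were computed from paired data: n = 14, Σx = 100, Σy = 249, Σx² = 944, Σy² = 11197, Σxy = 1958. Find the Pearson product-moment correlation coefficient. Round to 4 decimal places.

S_xy = nΣxy − ΣxΣy = 14·1958 − 100·249 = 27412 − 24900 = 2512
S_xx = nΣx² − (Σx)² = 14·944 − 100² = 13216 − 10000 = 3216
S_yy = nΣy² − (Σy)² = 14·11197 − 249² = 156758 − 62001 = 94757
r = S_xy / √(S_xx·S_yy) = 2512 / √(3216·94757) = 2512 / √304738512 = 2512 / 17456.7612 = 0.1439

0.1439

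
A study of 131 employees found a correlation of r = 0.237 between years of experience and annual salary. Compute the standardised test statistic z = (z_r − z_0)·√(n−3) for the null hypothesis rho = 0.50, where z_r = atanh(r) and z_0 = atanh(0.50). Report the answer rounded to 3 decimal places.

Fisher z: atanh(0.237) = 0.241593, atanh(0.50) = 0.549306
z = (z_r − z_0)·√(n−3) = (0.241593 − 0.549306)·√128 = -0.307713 · 11.313708 = -3.481

-3.481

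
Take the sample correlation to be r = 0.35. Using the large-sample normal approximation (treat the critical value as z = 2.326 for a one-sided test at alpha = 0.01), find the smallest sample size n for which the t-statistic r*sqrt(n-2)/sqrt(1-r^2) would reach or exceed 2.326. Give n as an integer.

41

Need r·√(n−2)/√(1−r²) ≥ 2.326
√(n−2) ≥ 2.326·√(1−0.1225) / 0.35 = 2.326·0.936750 / 0.35 = 6.2254
n−2 ≥ 38.7556  ⇒  n ≥ 40.7556
Smallest integer n = 41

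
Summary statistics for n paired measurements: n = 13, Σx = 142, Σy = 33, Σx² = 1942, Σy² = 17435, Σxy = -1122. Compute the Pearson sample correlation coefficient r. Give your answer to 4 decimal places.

-0.5692

S_xy = nΣxy − ΣxΣy = 13·(-1122) − 142·33 = -14586 − 4686 = -19272
S_xx = nΣx² − (Σx)² = 13·1942 − 142² = 25246 − 20164 = 5082
S_yy = nΣy² − (Σy)² = 13·17435 − 33² = 226655 − 1089 = 225566
r = S_xy / √(S_xx·S_yy) = -19272 / √(5082·225566) = -19272 / √1146326412 = -19272 / 33857.4425 = -0.5692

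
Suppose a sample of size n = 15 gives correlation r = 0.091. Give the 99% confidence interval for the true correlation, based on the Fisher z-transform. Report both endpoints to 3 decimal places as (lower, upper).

(-0.573, 0.683)

z_r = atanh(0.091) = 0.091252;  SE = 1/√(n−3) = 1/√12 = 0.288675
z-limits: 0.091252 ± 2.576·0.288675 = 0.091252 ± 0.743627 = [-0.652375, 0.834879]
ρ-limits: (tanh -0.652375, tanh 0.834879) = (-0.573, 0.683)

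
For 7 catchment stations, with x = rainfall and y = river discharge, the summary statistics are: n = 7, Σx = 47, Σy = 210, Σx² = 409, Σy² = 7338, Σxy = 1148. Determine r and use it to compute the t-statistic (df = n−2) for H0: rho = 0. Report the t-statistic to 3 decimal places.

-3.480

S_xy = nΣxy − ΣxΣy = 7·1148 − 47·210 = 8036 − 9870 = -1834
S_xx = nΣx² − (Σx)² = 7·409 − 47² = 2863 − 2209 = 654
S_yy = nΣy² − (Σy)² = 7·7338 − 210² = 51366 − 44100 = 7266
r = S_xy / √(S_xx·S_yy) = -1834 / √(654·7266) = -1834 / √4751964 = -1834 / 2179.9000 = -0.8413
t = r·√(n−2)/√(1−r²) = -0.8413·√5 / √(1−0.707786) = -1.881204 / 0.540568 = -3.480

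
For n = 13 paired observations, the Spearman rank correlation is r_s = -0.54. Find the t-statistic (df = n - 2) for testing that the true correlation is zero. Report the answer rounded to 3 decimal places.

1 − r_s² = 1 − 0.2916 = 0.7084;  √(1−r_s²) = 0.841665
√(n−2) = √11 = 3.316625
t = r_s·√(n−2)/√(1−r_s²) = -0.54 · 3.316625 / 0.841665 = -2.128

-2.128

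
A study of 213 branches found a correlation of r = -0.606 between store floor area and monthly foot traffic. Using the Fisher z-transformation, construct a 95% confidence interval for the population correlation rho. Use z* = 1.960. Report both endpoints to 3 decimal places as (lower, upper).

(-0.685, -0.513)

Fisher z: z_r = atanh(r) = ½·ln((1+(-0.606))/(1−(-0.606))) = -0.702575
SE(z) = 1/√(n−3) = 1/√210 = 0.069007
95% ⇒ z* = 1.960; margin = 1.960·0.069007 = 0.135254
CI on z-scale: (-0.837829, -0.567321)
Back-transform: tanh(-0.837829) = -0.684657, tanh(-0.567321) = -0.513389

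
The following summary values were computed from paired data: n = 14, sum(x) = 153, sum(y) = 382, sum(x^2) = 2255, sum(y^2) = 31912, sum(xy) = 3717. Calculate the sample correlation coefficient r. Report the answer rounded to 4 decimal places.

-0.1293

Numerator: nΣxy − (Σx)(Σy) = 14·3717 − (153)(382) = -6408
Denominator: √[(nΣx²−(Σx)²)(nΣy²−(Σy)²)]
  nΣx²−(Σx)² = 14·2255 − 23409 = 8161;  nΣy²−(Σy)² = 14·31912 − 145924 = 300844
  √(8161·300844) = √2455187884 = 49549.8525
r = -6408 / 49549.8525 = -0.1293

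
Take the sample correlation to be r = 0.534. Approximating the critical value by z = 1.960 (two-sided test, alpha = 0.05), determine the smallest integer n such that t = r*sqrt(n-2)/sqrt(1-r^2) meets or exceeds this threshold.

12

Need r·√(n−2)/√(1−r²) ≥ 1.960
√(n−2) ≥ 1.960·√(1−0.285156) / 0.534 = 1.960·0.845484 / 0.534 = 3.1033
n−2 ≥ 9.6305  ⇒  n ≥ 11.6305
Smallest integer n = 12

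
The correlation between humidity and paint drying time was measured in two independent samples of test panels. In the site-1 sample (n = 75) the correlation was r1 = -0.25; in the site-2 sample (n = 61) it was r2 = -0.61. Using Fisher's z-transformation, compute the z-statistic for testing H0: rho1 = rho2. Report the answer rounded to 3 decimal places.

z1 = atanh(-0.25) = -0.255413,  z2 = atanh(-0.61) = -0.708921
SE = √(1/(n1−3) + 1/(n2−3)) = √(1/72 + 1/58) = √(0.0138889 + 0.0172414) = √0.0311303 = 0.176438
z = (z1 − z2)/SE = (-0.255413 − (-0.708921)) / 0.176438 = 0.453508 / 0.176438 = 2.570

2.570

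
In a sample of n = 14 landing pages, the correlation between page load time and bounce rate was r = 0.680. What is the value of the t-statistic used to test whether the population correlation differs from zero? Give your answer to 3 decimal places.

3.213

t = r·√(n−2) / √(1−r²) with r = 0.680, n = 14
  = 0.680·√12 / √(1 − 0.462400)
  = 0.680·3.464102 / 0.733212
  = 2.355589 / 0.733212 = 3.213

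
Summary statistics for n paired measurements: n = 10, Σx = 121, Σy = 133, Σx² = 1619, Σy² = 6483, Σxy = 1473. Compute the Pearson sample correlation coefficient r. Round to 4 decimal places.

-0.1595

Numerator: nΣxy − (Σx)(Σy) = 10·1473 − (121)(133) = -1363
Denominator: √[(nΣx²−(Σx)²)(nΣy²−(Σy)²)]
  nΣx²−(Σx)² = 10·1619 − 14641 = 1549;  nΣy²−(Σy)² = 10·6483 − 17689 = 47141
  √(1549·47141) = √73021409 = 8545.2565
r = -1363 / 8545.2565 = -0.1595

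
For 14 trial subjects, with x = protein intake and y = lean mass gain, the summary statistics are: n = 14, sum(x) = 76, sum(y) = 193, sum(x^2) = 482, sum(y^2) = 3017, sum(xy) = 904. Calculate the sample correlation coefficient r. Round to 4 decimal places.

Numerator: nΣxy − (Σx)(Σy) = 14·904 − (76)(193) = -2012
Denominator: √[(nΣx²−(Σx)²)(nΣy²−(Σy)²)]
  nΣx²−(Σx)² = 14·482 − 5776 = 972;  nΣy²−(Σy)² = 14·3017 − 37249 = 4989
  √(972·4989) = √4849308 = 2202.1144
r = -2012 / 2202.1144 = -0.9137

-0.9137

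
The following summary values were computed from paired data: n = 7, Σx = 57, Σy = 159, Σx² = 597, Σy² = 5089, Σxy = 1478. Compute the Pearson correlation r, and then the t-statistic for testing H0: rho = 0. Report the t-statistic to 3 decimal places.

S_xy = nΣxy − ΣxΣy = 7·1478 − 57·159 = 10346 − 9063 = 1283
S_xx = nΣx² − (Σx)² = 7·597 − 57² = 4179 − 3249 = 930
S_yy = nΣy² − (Σy)² = 7·5089 − 159² = 35623 − 25281 = 10342
r = S_xy / √(S_xx·S_yy) = 1283 / √(930·10342) = 1283 / √9618060 = 1283 / 3101.2997 = 0.4137
t = r·√(n−2)/√(1−r²) = 0.4137·√5 / √(1−0.171148) = 0.925061 / 0.910413 = 1.016

1.016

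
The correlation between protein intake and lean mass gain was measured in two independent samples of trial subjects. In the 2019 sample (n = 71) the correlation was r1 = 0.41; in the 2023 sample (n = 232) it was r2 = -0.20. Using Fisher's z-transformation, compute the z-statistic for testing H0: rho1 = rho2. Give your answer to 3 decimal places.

z1 = atanh(0.41) = 0.435611,  z2 = atanh(-0.20) = -0.202733
SE = √(1/(n1−3) + 1/(n2−3)) = √(1/68 + 1/229) = √(0.0147059 + 0.0043668) = √0.0190727 = 0.138104
z = (z1 − z2)/SE = (0.435611 − (-0.202733)) / 0.138104 = 0.638344 / 0.138104 = 4.622

4.622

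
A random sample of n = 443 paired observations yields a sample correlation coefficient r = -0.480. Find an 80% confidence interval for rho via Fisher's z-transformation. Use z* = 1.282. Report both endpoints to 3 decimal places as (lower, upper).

z_r = atanh(-0.480) = -0.522984;  SE = 1/√(n−3) = 1/√440 = 0.047673
z-limits: -0.522984 ± 1.282·0.047673 = -0.522984 ± 0.061117 = [-0.584101, -0.461867]
ρ-limits: (tanh -0.584101, tanh -0.461867) = (-0.526, -0.432)

(-0.526, -0.432)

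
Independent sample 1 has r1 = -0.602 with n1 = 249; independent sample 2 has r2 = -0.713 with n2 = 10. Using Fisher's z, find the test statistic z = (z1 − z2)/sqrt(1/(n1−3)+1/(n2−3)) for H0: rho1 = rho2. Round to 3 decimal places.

z1 = atanh(-0.602) = -0.696278,  z2 = atanh(-0.713) = -0.893260
SE = √(1/(n1−3) + 1/(n2−3)) = √(1/246 + 1/7) = √(0.0040650 + 0.1428571) = √0.1469221 = 0.383304
z = (z1 − z2)/SE = (-0.696278 − (-0.893260)) / 0.383304 = 0.196982 / 0.383304 = 0.514

0.514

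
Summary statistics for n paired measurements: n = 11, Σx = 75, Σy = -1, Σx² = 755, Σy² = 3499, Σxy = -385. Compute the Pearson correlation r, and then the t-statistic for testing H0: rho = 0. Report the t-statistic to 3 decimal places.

S_xy = nΣxy − ΣxΣy = 11·(-385) − 75·(-1) = -4235 − (-75) = -4160
S_xx = nΣx² − (Σx)² = 11·755 − 75² = 8305 − 5625 = 2680
S_yy = nΣy² − (Σy)² = 11·3499 − (-1)² = 38489 − 1 = 38488
r = S_xy / √(S_xx·S_yy) = -4160 / √(2680·38488) = -4160 / √103147840 = -4160 / 10156.1725 = -0.4096
t = r·√(n−2)/√(1−r²) = -0.4096·√9 / √(1−0.167772) = -1.228800 / 0.912265 = -1.347

-1.347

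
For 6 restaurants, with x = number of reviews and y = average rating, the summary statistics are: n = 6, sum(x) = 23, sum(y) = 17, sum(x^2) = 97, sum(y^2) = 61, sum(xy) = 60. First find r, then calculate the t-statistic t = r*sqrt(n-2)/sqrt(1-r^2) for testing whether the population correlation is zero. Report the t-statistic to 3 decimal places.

Numerator: nΣxy − (Σx)(Σy) = 6·60 − (23)(17) = -31
Denominator: √[(nΣx²−(Σx)²)(nΣy²−(Σy)²)]
  nΣx²−(Σx)² = 6·97 − 529 = 53;  nΣy²−(Σy)² = 6·61 − 289 = 77
  √(53·77) = √4081 = 63.8827
r = -31 / 63.8827 = -0.4853
t = r·√(n−2)/√(1−r²) = -0.4853·√4 / √(1−0.235516) = -0.970600 / 0.874348 = -1.110

-1.110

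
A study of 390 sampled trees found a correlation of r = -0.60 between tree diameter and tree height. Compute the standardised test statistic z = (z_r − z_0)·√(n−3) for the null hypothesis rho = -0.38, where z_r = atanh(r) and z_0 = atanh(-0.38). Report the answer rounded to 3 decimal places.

-5.766

Fisher z: atanh(-0.60) = -0.693147, atanh(-0.38) = -0.400060
z = (z_r − z_0)·√(n−3) = (-0.693147 − (-0.400060))·√387 = -0.293087 · 19.672316 = -5.766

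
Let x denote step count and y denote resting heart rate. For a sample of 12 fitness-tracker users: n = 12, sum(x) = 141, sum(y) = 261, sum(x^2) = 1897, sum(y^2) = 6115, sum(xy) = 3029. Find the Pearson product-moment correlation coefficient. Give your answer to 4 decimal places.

Numerator: nΣxy − (Σx)(Σy) = 12·3029 − (141)(261) = -453
Denominator: √[(nΣx²−(Σx)²)(nΣy²−(Σy)²)]
  nΣx²−(Σx)² = 12·1897 − 19881 = 2883;  nΣy²−(Σy)² = 12·6115 − 68121 = 5259
  √(2883·5259) = √15161697 = 3893.8024
r = -453 / 3893.8024 = -0.1163

-0.1163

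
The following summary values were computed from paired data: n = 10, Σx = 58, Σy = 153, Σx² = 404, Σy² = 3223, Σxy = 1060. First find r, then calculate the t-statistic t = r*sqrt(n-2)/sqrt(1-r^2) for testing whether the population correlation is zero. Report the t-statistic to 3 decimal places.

2.826

S_xy = nΣxy − ΣxΣy = 10·1060 − 58·153 = 10600 − 8874 = 1726
S_xx = nΣx² − (Σx)² = 10·404 − 58² = 4040 − 3364 = 676
S_yy = nΣy² − (Σy)² = 10·3223 − 153² = 32230 − 23409 = 8821
r = S_xy / √(S_xx·S_yy) = 1726 / √(676·8821) = 1726 / √5962996 = 1726 / 2441.9247 = 0.7068
t = r·√(n−2)/√(1−r²) = 0.7068·√8 / √(1−0.499566) = 1.999132 / 0.707414 = 2.826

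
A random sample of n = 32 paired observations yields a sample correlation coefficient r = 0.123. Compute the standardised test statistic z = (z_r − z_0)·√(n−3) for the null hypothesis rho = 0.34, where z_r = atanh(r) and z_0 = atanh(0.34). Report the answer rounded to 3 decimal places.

Fisher z: atanh(0.123) = 0.123626, atanh(0.34) = 0.354093
z = (z_r − z_0)·√(n−3) = (0.123626 − 0.354093)·√29 = -0.230467 · 5.385165 = -1.241

-1.241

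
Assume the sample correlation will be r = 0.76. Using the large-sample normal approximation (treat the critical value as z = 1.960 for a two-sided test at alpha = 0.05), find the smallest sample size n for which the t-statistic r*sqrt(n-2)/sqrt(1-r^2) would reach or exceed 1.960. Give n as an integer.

5

r√(n−2)/√(1−r²) ≥ 1.960  ⇔  n−2 ≥ (1.960)²·(1−r²)/r²
(1−r²)/r² = (1−0.5776)/0.5776 = 0.7313
n ≥ 2 + 3.8416·0.7313 = 2 + 2.8094 = 4.8094
⌈4.8094⌉ = 5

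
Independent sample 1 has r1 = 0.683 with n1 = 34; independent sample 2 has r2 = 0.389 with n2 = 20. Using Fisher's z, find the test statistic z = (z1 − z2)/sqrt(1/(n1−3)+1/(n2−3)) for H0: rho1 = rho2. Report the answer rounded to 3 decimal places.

1.405

Fisher z-transforms: z1 = atanh(0.683) = 0.834716, z2 = atanh(0.389) = 0.410621; difference d = 0.424095
Var(d) = 1/31 + 1/17 = 0.0322581 + 0.0588235 = 0.0910816
z = d/√Var(d) = 0.424095 / √0.0910816 = 0.424095 / 0.301797 = 1.405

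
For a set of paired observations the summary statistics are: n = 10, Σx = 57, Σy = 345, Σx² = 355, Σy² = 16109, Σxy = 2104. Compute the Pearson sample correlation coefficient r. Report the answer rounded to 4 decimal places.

Numerator: nΣxy − (Σx)(Σy) = 10·2104 − (57)(345) = 1375
Denominator: √[(nΣx²−(Σx)²)(nΣy²−(Σy)²)]
  nΣx²−(Σx)² = 10·355 − 3249 = 301;  nΣy²−(Σy)² = 10·16109 − 119025 = 42065
  √(301·42065) = √12661565 = 3558.3093
r = 1375 / 3558.3093 = 0.3864

0.3864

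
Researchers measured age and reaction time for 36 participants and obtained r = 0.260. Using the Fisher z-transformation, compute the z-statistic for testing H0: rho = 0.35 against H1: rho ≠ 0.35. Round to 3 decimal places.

-0.571

z_r = atanh(0.260) = 0.266108,  z_0 = atanh(0.35) = 0.365444
SE = 1/√(n−3) = 1/√33 = 0.174078
z = (z_r − z_0)/SE = (0.266108 − 0.365444) / 0.174078 = -0.099336 / 0.174078 = -0.571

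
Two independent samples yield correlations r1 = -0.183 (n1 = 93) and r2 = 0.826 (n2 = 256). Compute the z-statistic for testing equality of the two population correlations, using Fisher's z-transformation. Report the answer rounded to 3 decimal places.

-11.085

z1 = atanh(-0.183) = -0.185085,  z2 = atanh(0.826) = 1.175414
SE = √(1/(n1−3) + 1/(n2−3)) = √(1/90 + 1/253) = √(0.0111111 + 0.0039526) = √0.0150637 = 0.122734
z = (z1 − z2)/SE = (-0.185085 − 1.175414) / 0.122734 = -1.360499 / 0.122734 = -11.085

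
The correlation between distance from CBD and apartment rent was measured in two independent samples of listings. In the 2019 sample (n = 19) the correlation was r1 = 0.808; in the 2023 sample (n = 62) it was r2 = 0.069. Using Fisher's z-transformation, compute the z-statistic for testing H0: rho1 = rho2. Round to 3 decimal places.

z1 = atanh(0.808) = 1.121241,  z2 = atanh(0.069) = 0.069110
SE = √(1/(n1−3) + 1/(n2−3)) = √(1/16 + 1/59) = √(0.0625000 + 0.0169492) = √0.0794492 = 0.281867
z = (z1 − z2)/SE = (1.121241 − 0.069110) / 0.281867 = 1.052131 / 0.281867 = 3.733

3.733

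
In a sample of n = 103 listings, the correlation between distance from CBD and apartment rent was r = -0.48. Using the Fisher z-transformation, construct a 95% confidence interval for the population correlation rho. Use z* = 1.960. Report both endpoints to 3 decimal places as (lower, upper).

Fisher z: z_r = atanh(r) = ½·ln((1+(-0.48))/(1−(-0.48))) = -0.522984
SE(z) = 1/√(n−3) = 1/√100 = 0.100000
95% ⇒ z* = 1.960; margin = 1.960·0.100000 = 0.196000
CI on z-scale: (-0.718984, -0.326984)
Back-transform: tanh(-0.718984) = -0.616280, tanh(-0.326984) = -0.315808

(-0.616, -0.316)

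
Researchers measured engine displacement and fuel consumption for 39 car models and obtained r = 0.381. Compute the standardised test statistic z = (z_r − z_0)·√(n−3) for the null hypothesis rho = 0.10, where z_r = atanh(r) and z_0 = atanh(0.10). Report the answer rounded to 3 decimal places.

z_r = atanh(0.381) = 0.401229,  z_0 = atanh(0.10) = 0.100335
SE = 1/√(n−3) = 1/√36 = 0.166667
z = (z_r − z_0)/SE = (0.401229 − 0.100335) / 0.166667 = 0.300894 / 0.166667 = 1.805

1.805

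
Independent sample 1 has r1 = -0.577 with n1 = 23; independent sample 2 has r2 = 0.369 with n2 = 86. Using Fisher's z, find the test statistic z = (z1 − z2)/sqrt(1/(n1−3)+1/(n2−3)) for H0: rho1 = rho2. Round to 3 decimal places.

Fisher z-transforms: z1 = atanh(-0.577) = -0.657954, z2 = atanh(0.369) = 0.387265; difference d = -1.045219
Var(d) = 1/20 + 1/83 = 0.0500000 + 0.0120482 = 0.0620482
z = d/√Var(d) = -1.045219 / √0.0620482 = -1.045219 / 0.249095 = -4.196

-4.196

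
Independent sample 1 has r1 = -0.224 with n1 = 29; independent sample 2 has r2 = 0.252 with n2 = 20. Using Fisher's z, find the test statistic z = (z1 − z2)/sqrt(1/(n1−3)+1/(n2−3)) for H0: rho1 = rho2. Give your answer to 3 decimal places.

-1.556

z1 = atanh(-0.224) = -0.227863,  z2 = atanh(0.252) = 0.257547
SE = √(1/(n1−3) + 1/(n2−3)) = √(1/26 + 1/17) = √(0.0384615 + 0.0588235) = √0.0972850 = 0.311905
z = (z1 − z2)/SE = (-0.227863 − 0.257547) / 0.311905 = -0.485410 / 0.311905 = -1.556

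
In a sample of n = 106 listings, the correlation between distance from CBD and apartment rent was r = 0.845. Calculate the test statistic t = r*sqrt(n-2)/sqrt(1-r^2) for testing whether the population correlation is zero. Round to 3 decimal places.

1 − r² = 1 − 0.714025 = 0.285975;  √(1−r²) = 0.534766
√(n−2) = √104 = 10.198039
t = r·√(n−2)/√(1−r²) = 0.845 · 10.198039 / 0.534766 = 16.114

16.114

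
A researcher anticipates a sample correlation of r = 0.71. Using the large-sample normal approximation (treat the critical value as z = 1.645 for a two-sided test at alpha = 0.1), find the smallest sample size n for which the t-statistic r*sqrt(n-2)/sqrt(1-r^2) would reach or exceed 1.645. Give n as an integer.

5

Need r·√(n−2)/√(1−r²) ≥ 1.645
√(n−2) ≥ 1.645·√(1−0.5041) / 0.71 = 1.645·0.704202 / 0.71 = 1.6316
n−2 ≥ 2.6621  ⇒  n ≥ 4.6621
Smallest integer n = 5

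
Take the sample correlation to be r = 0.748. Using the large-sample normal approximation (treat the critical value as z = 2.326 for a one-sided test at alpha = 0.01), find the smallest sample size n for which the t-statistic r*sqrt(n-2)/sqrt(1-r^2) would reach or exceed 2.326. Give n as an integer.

7

Need r·√(n−2)/√(1−r²) ≥ 2.326
√(n−2) ≥ 2.326·√(1−0.559504) / 0.748 = 2.326·0.663699 / 0.748 = 2.0639
n−2 ≥ 4.2597  ⇒  n ≥ 6.2597
Smallest integer n = 7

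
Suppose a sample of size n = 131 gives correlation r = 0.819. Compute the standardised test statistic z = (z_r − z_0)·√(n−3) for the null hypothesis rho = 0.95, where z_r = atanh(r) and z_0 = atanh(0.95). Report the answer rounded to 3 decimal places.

-7.671

Fisher z: atanh(0.819) = 1.153773, atanh(0.95) = 1.831781
z = (z_r − z_0)·√(n−3) = (1.153773 − 1.831781)·√128 = -0.678008 · 11.313708 = -7.671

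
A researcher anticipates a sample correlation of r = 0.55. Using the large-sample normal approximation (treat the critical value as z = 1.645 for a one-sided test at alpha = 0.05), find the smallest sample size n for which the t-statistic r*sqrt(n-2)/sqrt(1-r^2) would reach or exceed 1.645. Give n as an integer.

9

r√(n−2)/√(1−r²) ≥ 1.645  ⇔  n−2 ≥ (1.645)²·(1−r²)/r²
(1−r²)/r² = (1−0.3025)/0.3025 = 2.3058
n ≥ 2 + 2.706025·2.3058 = 2 + 6.2396 = 8.2396
⌈8.2396⌉ = 9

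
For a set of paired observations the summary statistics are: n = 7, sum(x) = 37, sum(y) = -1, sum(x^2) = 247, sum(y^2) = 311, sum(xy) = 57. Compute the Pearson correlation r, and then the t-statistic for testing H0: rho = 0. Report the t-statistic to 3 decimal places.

1.266

S_xy = nΣxy − ΣxΣy = 7·57 − 37·(-1) = 399 − (-37) = 436
S_xx = nΣx² − (Σx)² = 7·247 − 37² = 1729 − 1369 = 360
S_yy = nΣy² − (Σy)² = 7·311 − (-1)² = 2177 − 1 = 2176
r = S_xy / √(S_xx·S_yy) = 436 / √(360·2176) = 436 / √783360 = 436 / 885.0763 = 0.4926
t = r·√(n−2)/√(1−r²) = 0.4926·√5 / √(1−0.242655) = 1.101487 / 0.870256 = 1.266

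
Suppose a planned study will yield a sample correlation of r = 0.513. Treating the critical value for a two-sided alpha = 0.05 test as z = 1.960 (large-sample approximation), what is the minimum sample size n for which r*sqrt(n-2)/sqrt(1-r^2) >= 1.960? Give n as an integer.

r√(n−2)/√(1−r²) ≥ 1.960  ⇔  n−2 ≥ (1.960)²·(1−r²)/r²
(1−r²)/r² = (1−0.263169)/0.263169 = 2.7998
n ≥ 2 + 3.8416·2.7998 = 2 + 10.7557 = 12.7557
⌈12.7557⌉ = 13

13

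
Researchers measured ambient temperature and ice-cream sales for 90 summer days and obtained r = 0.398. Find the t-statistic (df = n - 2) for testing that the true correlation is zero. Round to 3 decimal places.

t = r·√(n−2) / √(1−r²) with r = 0.398, n = 90
  = 0.398·√88 / √(1 − 0.158404)
  = 0.398·9.380832 / 0.917385
  = 3.733571 / 0.917385 = 4.070

4.070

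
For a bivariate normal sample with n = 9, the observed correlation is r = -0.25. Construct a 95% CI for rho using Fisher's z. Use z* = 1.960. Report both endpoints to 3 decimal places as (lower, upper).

z_r = atanh(-0.25) = -0.255413;  SE = 1/√(n−3) = 1/√6 = 0.408248
z-limits: -0.255413 ± 1.960·0.408248 = -0.255413 ± 0.800166 = [-1.055579, 0.544753]
ρ-limits: (tanh -1.055579, tanh 0.544753) = (-0.784, 0.497)

(-0.784, 0.497)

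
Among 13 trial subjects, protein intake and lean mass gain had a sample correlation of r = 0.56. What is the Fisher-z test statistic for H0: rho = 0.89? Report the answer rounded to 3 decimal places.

-2.495

Fisher z: atanh(0.56) = 0.632833, atanh(0.89) = 1.421926
z = (z_r − z_0)·√(n−3) = (0.632833 − 1.421926)·√10 = -0.789093 · 3.162278 = -2.495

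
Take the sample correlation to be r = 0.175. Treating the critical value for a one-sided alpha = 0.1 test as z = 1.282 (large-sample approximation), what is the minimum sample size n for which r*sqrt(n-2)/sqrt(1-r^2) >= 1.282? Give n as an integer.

r√(n−2)/√(1−r²) ≥ 1.282  ⇔  n−2 ≥ (1.282)²·(1−r²)/r²
(1−r²)/r² = (1−0.030625)/0.030625 = 31.6531
n ≥ 2 + 1.643524·31.6531 = 2 + 52.0226 = 54.0226
⌈54.0226⌉ = 55

55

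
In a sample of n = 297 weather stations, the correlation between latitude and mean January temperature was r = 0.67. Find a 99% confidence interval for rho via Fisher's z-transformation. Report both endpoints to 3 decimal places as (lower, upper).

Fisher z: z_r = atanh(r) = ½·ln((1+0.67)/(1−0.67)) = 0.810743
SE(z) = 1/√(n−3) = 1/√294 = 0.058321
99% ⇒ z* = 2.576; margin = 2.576·0.058321 = 0.150235
CI on z-scale: (0.660508, 0.960978)
Back-transform: tanh(0.660508) = 0.578701, tanh(0.960978) = 0.744713

(0.579, 0.745)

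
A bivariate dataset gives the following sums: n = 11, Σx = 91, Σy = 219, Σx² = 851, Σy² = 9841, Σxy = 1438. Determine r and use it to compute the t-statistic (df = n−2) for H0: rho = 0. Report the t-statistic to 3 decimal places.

-1.776

S_xy = nΣxy − ΣxΣy = 11·1438 − 91·219 = 15818 − 19929 = -4111
S_xx = nΣx² − (Σx)² = 11·851 − 91² = 9361 − 8281 = 1080
S_yy = nΣy² − (Σy)² = 11·9841 − 219² = 108251 − 47961 = 60290
r = S_xy / √(S_xx·S_yy) = -4111 / √(1080·60290) = -4111 / √65113200 = -4111 / 8069.2751 = -0.5095
t = r·√(n−2)/√(1−r²) = -0.5095·√9 / √(1−0.259590) = -1.528500 / 0.860471 = -1.776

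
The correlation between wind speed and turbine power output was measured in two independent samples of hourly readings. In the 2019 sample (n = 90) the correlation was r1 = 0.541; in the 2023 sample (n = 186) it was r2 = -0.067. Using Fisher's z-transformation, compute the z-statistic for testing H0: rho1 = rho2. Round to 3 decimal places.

5.165

Fisher z-transforms: z1 = atanh(0.541) = 0.605568, z2 = atanh(-0.067) = -0.067101; difference d = 0.672669
Var(d) = 1/87 + 1/183 = 0.0114943 + 0.0054645 = 0.0169588
z = d/√Var(d) = 0.672669 / √0.0169588 = 0.672669 / 0.130226 = 5.165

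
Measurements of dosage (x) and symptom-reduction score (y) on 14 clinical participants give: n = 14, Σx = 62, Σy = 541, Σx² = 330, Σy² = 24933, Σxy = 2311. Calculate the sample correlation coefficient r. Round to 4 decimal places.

S_xy = nΣxy − ΣxΣy = 14·2311 − 62·541 = 32354 − 33542 = -1188
S_xx = nΣx² − (Σx)² = 14·330 − 62² = 4620 − 3844 = 776
S_yy = nΣy² − (Σy)² = 14·24933 − 541² = 349062 − 292681 = 56381
r = S_xy / √(S_xx·S_yy) = -1188 / √(776·56381) = -1188 / √43751656 = -1188 / 6614.5035 = -0.1796

-0.1796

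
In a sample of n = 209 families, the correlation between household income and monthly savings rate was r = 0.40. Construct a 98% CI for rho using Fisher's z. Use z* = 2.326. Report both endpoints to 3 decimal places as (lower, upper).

(0.256, 0.527)

z_r = atanh(0.40) = 0.423649;  SE = 1/√(n−3) = 1/√206 = 0.069673
z-limits: 0.423649 ± 2.326·0.069673 = 0.423649 ± 0.162059 = [0.261590, 0.585708]
ρ-limits: (tanh 0.261590, tanh 0.585708) = (0.256, 0.527)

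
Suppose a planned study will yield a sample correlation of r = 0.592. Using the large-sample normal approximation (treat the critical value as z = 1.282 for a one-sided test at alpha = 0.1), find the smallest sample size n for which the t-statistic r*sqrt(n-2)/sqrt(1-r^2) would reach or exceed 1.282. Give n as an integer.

r√(n−2)/√(1−r²) ≥ 1.282  ⇔  n−2 ≥ (1.282)²·(1−r²)/r²
(1−r²)/r² = (1−0.350464)/0.350464 = 1.8534
n ≥ 2 + 1.643524·1.8534 = 2 + 3.0461 = 5.0461
⌈5.0461⌉ = 6

6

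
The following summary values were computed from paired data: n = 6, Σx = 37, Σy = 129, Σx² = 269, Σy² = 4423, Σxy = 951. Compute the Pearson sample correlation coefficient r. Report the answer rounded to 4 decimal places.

0.5992

S_xy = nΣxy − ΣxΣy = 6·951 − 37·129 = 5706 − 4773 = 933
S_xx = nΣx² − (Σx)² = 6·269 − 37² = 1614 − 1369 = 245
S_yy = nΣy² − (Σy)² = 6·4423 − 129² = 26538 − 16641 = 9897
r = S_xy / √(S_xx·S_yy) = 933 / √(245·9897) = 933 / √2424765 = 933 / 1557.1657 = 0.5992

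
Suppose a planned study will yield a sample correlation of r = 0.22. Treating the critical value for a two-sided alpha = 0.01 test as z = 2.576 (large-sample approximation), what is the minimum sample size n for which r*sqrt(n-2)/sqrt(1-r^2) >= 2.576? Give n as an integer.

Need r·√(n−2)/√(1−r²) ≥ 2.576
√(n−2) ≥ 2.576·√(1−0.0484) / 0.22 = 2.576·0.975500 / 0.22 = 11.4222
n−2 ≥ 130.4667  ⇒  n ≥ 132.4667
Smallest integer n = 133

133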